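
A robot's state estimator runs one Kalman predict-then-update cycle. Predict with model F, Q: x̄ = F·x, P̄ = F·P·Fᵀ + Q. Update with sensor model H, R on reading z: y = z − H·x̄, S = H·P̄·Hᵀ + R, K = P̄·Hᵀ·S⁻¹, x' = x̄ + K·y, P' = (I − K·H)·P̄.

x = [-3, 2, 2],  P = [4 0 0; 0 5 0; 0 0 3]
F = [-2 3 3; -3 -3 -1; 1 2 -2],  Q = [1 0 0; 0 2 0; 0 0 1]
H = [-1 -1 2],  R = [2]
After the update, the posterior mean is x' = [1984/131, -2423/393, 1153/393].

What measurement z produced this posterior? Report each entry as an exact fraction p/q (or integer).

z = [-3]

x̄ = F·x = [18, 1, -3]
P̄ = F·P·Fᵀ + Q = [89 -30 4; -30 86 -36; 4 -36 37]
S = H·P̄·Hᵀ + R = [393]
K = P̄·Hᵀ·S⁻¹ = [-17/131; -128/393; 106/393]
x' − x̄ = [-374/131, -2816/393, 2332/393] = K·y
y = (KᵀK)⁻¹·Kᵀ·(x' − x̄) = [22]
z = y + H·x̄ = [22] + [-25] = [-3]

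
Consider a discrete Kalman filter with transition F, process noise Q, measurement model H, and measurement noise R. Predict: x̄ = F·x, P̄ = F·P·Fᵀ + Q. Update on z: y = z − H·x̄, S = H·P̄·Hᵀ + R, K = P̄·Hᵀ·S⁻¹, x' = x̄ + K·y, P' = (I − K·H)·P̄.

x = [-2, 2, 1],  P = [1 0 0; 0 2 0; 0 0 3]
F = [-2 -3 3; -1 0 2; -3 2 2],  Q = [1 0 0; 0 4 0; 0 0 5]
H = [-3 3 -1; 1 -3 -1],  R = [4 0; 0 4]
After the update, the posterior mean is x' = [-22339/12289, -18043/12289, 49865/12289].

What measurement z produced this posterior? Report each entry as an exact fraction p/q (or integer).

x̄ = F·x = [1, 4, 12]
P̄ = F·P·Fᵀ + Q = [50 20 12; 20 17 15; 12 15 34]
S = H·P̄·Hᵀ + R = [263 -5; -5 187]
K = P̄·Hᵀ·S⁻¹ = [-4796/12289 -1574/12289; -2359/24578 -6109/24578; -2505/24578 -8873/24578]
x' − x̄ = [-34628/12289, -67199/12289, -97603/12289] = K·y
y = (KᵀK)⁻¹·Kᵀ·(x' − x̄) = [0, 22]
z = y + H·x̄ = [0, 22] + [-3, -23] = [-3, -1]

z = [-3, -1]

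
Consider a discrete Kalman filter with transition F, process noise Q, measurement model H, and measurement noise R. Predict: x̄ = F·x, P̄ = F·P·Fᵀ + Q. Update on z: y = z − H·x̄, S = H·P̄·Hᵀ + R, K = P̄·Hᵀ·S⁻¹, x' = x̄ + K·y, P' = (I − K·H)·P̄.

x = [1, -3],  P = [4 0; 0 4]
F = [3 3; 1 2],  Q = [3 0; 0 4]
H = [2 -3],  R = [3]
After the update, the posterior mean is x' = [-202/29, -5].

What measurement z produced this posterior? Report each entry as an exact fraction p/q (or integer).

z = [1]

x̄ = F·x = [-6, -5]
P̄ = F·P·Fᵀ + Q = [75 36; 36 24]
S = H·P̄·Hᵀ + R = [87]
K = P̄·Hᵀ·S⁻¹ = [14/29; 0]
x' − x̄ = [-28/29, 0] = K·y
y = (KᵀK)⁻¹·Kᵀ·(x' − x̄) = [-2]
z = y + H·x̄ = [-2] + [3] = [1]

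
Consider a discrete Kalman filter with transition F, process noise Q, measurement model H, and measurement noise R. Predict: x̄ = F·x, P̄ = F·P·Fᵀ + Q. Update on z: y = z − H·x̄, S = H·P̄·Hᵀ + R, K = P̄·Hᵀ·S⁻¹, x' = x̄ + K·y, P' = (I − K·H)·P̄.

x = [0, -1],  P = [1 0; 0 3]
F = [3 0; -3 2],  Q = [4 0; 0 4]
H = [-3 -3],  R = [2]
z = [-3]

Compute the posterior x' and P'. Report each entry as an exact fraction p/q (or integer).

x' = [54/91, 34/91]
P' = [1111/91 -1107/91; -1107/91 1123/91]

x̄ = F·x = [0, -2]
P̄ = F·P·Fᵀ + Q = [13 -9; -9 25]
y = z − H·x̄ = [-9]
S = H·P̄·Hᵀ + R = [182]
K = P̄·Hᵀ·S⁻¹ = [-6/91; -24/91]
x' = x̄ + K·y = [54/91, 34/91]
P' = (I − K·H)·P̄ = [1111/91 -1107/91; -1107/91 1123/91]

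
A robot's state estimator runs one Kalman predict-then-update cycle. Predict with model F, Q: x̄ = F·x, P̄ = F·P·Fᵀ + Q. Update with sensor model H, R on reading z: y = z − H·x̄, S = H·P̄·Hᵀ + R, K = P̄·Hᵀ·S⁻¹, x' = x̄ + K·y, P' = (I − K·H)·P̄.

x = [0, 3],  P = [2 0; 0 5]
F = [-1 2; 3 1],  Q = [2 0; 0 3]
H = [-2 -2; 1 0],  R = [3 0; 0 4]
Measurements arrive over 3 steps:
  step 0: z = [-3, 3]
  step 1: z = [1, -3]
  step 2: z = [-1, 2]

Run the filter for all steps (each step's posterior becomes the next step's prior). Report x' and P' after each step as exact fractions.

step 0: x' = [816/287, -354/287], P' = [2504/861 -2420/861; -2420/861 2966/861]
step 1: x' = [-674819/172307, 638944/172307], P' = [1663820/516921 -1591280/516921; -1591280/516921 1873565/516921]
step 2: x' = [344897924/107819827, -299317290/107819827], P' = [1057220300/323459481 -1013082428/323459481; -1013082428/323459481 1190586350/323459481]

step 0: x̄ = F·x = [6, 3]
step 0: P̄ = F·P·Fᵀ + Q = [24 4; 4 26]
step 0: y = z − H·x̄ = [15, -3]
step 0: S = H·P̄·Hᵀ + R = [235 -56; -56 28]
step 0: K = P̄·Hᵀ·S⁻¹ = [-8/123 626/861; -52/123 -605/861]
step 0: x' = x̄ + K·y = [816/287, -354/287]
step 0: P' = (I − K·H)·P̄ = [2504/861 -2420/861; -2420/861 2966/861]
step 1: x̄ = F·x = [-1524/287, 2094/287]
step 1: P̄ = F·P·Fᵀ + Q = [8590/287 -4560/287; -4560/287 13565/861]
step 1: y = z − H·x̄ = [1427/287, 663/287]
step 1: S = H·P̄·Hᵀ + R = [50483/861 -8060/287; -8060/287 9738/287]
step 1: K = P̄·Hᵀ·S⁻¹ = [-16120/172307 415955/516921; -62730/172307 -397820/516921]
step 1: x' = x̄ + K·y = [-674819/172307, 638944/172307]
step 1: P' = (I − K·H)·P̄ = [1663820/516921 -1591280/516921; -1591280/516921 1873565/516921]
step 2: x̄ = F·x = [1952707/172307, -1385513/172307]
step 2: P̄ = F·P·Fᵀ + Q = [5519014/172307 -3066910/172307; -3066910/172307 8851028/516921]
step 2: y = z − H·x̄ = [962081/172307, -1608093/172307]
step 2: S = H·P̄·Hᵀ + R = [29577203/516921 -4904208/172307; -4904208/172307 6208242/172307]
step 2: K = P̄·Hᵀ·S⁻¹ = [-9808416/107819827 264305075/323459481; -39445316/107819827 -253270607/323459481]
step 2: x' = x̄ + K·y = [344897924/107819827, -299317290/107819827]
step 2: P' = (I − K·H)·P̄ = [1057220300/323459481 -1013082428/323459481; -1013082428/323459481 1190586350/323459481]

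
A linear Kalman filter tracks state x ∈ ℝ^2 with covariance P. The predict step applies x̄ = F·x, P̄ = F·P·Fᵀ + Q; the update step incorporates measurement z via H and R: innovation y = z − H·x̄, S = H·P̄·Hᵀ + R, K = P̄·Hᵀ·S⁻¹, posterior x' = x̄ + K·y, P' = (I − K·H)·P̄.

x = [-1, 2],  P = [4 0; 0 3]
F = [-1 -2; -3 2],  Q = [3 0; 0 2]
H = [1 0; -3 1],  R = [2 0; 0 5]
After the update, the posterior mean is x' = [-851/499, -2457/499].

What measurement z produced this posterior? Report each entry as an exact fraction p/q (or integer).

z = [-3, -1]

x̄ = F·x = [-3, 7]
P̄ = F·P·Fᵀ + Q = [19 0; 0 50]
S = H·P̄·Hᵀ + R = [21 -57; -57 226]
K = P̄·Hᵀ·S⁻¹ = [1045/1497 -38/499; 950/499 350/499]
x' − x̄ = [646/499, -5950/499] = K·y
y = (KᵀK)⁻¹·Kᵀ·(x' − x̄) = [0, -17]
z = y + H·x̄ = [0, -17] + [-3, 16] = [-3, -1]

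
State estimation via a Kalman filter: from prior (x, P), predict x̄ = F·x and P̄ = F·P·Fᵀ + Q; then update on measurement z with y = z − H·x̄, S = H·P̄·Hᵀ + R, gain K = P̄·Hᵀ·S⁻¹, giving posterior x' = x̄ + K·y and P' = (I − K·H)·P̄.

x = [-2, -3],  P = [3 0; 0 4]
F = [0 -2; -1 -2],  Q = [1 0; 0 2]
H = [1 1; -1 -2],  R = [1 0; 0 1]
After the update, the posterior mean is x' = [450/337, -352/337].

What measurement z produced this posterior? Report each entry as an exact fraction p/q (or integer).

x̄ = F·x = [6, 8]
P̄ = F·P·Fᵀ + Q = [17 16; 16 21]
S = H·P̄·Hᵀ + R = [71 -107; -107 166]
K = P̄·Hᵀ·S⁻¹ = [235/337 52/337; -64/337 -159/337]
x' − x̄ = [-1572/337, -3048/337] = K·y
y = (KᵀK)⁻¹·Kᵀ·(x' − x̄) = [-12, 24]
z = y + H·x̄ = [-12, 24] + [14, -22] = [2, 2]

z = [2, 2]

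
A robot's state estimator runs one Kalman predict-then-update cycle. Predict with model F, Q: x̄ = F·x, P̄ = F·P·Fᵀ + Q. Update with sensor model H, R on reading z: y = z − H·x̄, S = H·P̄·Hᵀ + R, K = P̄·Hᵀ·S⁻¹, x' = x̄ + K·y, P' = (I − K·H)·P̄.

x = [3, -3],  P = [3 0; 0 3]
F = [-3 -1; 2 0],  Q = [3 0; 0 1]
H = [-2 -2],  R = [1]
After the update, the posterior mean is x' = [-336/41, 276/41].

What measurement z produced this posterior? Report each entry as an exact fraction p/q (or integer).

z = [3]

x̄ = F·x = [-6, 6]
P̄ = F·P·Fᵀ + Q = [33 -18; -18 13]
S = H·P̄·Hᵀ + R = [41]
K = P̄·Hᵀ·S⁻¹ = [-30/41; 10/41]
x' − x̄ = [-90/41, 30/41] = K·y
y = (KᵀK)⁻¹·Kᵀ·(x' − x̄) = [3]
z = y + H·x̄ = [3] + [0] = [3]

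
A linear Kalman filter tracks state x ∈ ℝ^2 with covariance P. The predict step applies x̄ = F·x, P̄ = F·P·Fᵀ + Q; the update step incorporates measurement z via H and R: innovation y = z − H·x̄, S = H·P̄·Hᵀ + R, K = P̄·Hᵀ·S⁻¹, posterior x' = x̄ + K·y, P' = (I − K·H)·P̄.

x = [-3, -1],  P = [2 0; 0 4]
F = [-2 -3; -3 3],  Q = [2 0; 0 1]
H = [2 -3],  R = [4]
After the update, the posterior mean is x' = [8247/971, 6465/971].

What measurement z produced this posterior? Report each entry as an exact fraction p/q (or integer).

z = [-3]

x̄ = F·x = [9, 6]
P̄ = F·P·Fᵀ + Q = [46 -24; -24 55]
S = H·P̄·Hᵀ + R = [971]
K = P̄·Hᵀ·S⁻¹ = [164/971; -213/971]
x' − x̄ = [-492/971, 639/971] = K·y
y = (KᵀK)⁻¹·Kᵀ·(x' − x̄) = [-3]
z = y + H·x̄ = [-3] + [0] = [-3]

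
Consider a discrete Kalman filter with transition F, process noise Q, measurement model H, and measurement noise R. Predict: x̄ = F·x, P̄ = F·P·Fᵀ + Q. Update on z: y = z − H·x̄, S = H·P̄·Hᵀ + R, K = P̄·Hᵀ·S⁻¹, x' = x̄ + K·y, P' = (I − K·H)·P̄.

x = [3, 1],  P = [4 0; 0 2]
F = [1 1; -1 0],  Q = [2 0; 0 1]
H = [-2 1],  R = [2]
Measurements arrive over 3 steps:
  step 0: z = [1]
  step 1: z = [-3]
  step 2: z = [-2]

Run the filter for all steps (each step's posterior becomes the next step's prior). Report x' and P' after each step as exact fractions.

step 0: x̄ = F·x = [4, -3]
step 0: P̄ = F·P·Fᵀ + Q = [8 -4; -4 5]
step 0: y = z − H·x̄ = [12]
step 0: S = H·P̄·Hᵀ + R = [55]
step 0: K = P̄·Hᵀ·S⁻¹ = [-4/11; 13/55]
step 0: x' = x̄ + K·y = [-4/11, -9/55]
step 0: P' = (I − K·H)·P̄ = [8/11 8/11; 8/11 106/55]
step 1: x̄ = F·x = [-29/55, 4/11]
step 1: P̄ = F·P·Fᵀ + Q = [336/55 -16/11; -16/11 19/11]
step 1: y = z − H·x̄ = [-243/55]
step 1: S = H·P̄·Hᵀ + R = [1869/55]
step 1: K = P̄·Hᵀ·S⁻¹ = [-752/1869; 85/623]
step 1: x' = x̄ + K·y = [779/623, -149/623]
step 1: P' = (I − K·H)·P̄ = [1136/1869 256/623; 256/623 682/623]
step 2: x̄ = F·x = [90/89, -779/623]
step 2: P̄ = F·P·Fᵀ + Q = [1208/267 -272/267; -272/267 3005/1869]
step 2: y = z − H·x̄ = [793/623]
step 2: S = H·P̄·Hᵀ + R = [16061/623]
step 2: K = P̄·Hᵀ·S⁻¹ = [-6272/16061; 2271/16061]
step 2: x' = x̄ + K·y = [8258/16061, -17192/16061]
step 2: P' = (I − K·H)·P̄ = [28568/48183 19504/48183; 19504/48183 52634/48183]

step 0: x' = [-4/11, -9/55], P' = [8/11 8/11; 8/11 106/55]
step 1: x' = [779/623, -149/623], P' = [1136/1869 256/623; 256/623 682/623]
step 2: x' = [8258/16061, -17192/16061], P' = [28568/48183 19504/48183; 19504/48183 52634/48183]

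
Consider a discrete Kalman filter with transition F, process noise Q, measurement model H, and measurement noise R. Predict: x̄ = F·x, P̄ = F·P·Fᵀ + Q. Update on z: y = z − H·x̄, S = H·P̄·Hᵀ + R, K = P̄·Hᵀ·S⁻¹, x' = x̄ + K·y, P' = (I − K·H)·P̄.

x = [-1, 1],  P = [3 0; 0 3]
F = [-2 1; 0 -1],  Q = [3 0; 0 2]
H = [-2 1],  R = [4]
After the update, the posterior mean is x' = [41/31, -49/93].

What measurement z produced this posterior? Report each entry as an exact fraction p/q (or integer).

z = [-3]

x̄ = F·x = [3, -1]
P̄ = F·P·Fᵀ + Q = [18 -3; -3 5]
S = H·P̄·Hᵀ + R = [93]
K = P̄·Hᵀ·S⁻¹ = [-13/31; 11/93]
x' − x̄ = [-52/31, 44/93] = K·y
y = (KᵀK)⁻¹·Kᵀ·(x' − x̄) = [4]
z = y + H·x̄ = [4] + [-7] = [-3]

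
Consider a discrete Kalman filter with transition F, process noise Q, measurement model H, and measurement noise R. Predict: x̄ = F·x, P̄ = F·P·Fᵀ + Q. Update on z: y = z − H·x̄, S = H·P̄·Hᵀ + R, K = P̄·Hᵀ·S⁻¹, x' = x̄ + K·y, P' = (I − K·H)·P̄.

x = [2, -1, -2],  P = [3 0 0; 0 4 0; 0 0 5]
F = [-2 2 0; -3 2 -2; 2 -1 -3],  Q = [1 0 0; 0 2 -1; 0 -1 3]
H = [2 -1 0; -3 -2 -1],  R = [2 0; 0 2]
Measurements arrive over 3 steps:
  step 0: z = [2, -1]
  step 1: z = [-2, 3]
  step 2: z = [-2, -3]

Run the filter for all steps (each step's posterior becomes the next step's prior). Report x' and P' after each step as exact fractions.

step 0: x̄ = F·x = [-6, -4, 11]
step 0: P̄ = F·P·Fᵀ + Q = [29 34 -20; 34 65 3; -20 3 64]
step 0: y = z − H·x̄ = [10, -16]
step 0: S = H·P̄·Hᵀ + R = [47 -35; -35 887]
step 0: K = P̄·Hᵀ·S⁻¹ = [5521/13488 -1835/13488; -1391/10116 -2735/10116; -38491/40464 -1975/40464]
step 0: x' = x̄ + K·y = [607/2248, -1769/1686, 15299/6744]
step 0: P' = (I − K·H)·P̄ = [3641/4496 2701/3372 -50707/13488; 2701/3372 4747/2529 -56815/10116; -50707/13488 -56815/10116 914833/40464]
step 1: x̄ = F·x = [-8897/3372, -50213/6744, -35179/6744]
step 1: P̄ = F·P·Fᵀ + Q = [54013/10116 238429/20232 181163/20232; 238429/20232 3942673/40464 5475335/40464; 181163/20232 5475335/40464 8894161/40464]
step 1: y = z − H·x̄ = [-9371/2248, -168755/6744]
step 1: S = H·P̄·Hᵀ + R = [331153/4496 3620953/13488; 3620953/13488 56487841/40464]
step 1: K = P̄·Hᵀ·S⁻¹ = [464826737/1244398884 -44219505/414799628; -16814144/103699907 -23920229/103699907; -337555491/414799628 -88792363/414799628]
step 1: x' = x̄ + K·y = [-158458384/103699907, -103459246/103699907, 366311411/103699907]
step 1: P' = (I − K·H)·P̄ = [718913939/1244398884 42347867/103699907 -969257865/414799628; 42347867/103699907 118324022/103699907 -315851187/103699907; -969257865/414799628 -315851187/103699907 5612167817/414799628]
step 2: x̄ = F·x = [109998276/103699907, -464166162/103699907, -1312391755/103699907]
step 2: P̄ = F·P·Fᵀ + Q = [1433553116/311099721 1406842541/207399814 1314129017/622199442; 1406842541/207399814 23771642681/414799628 32266857163/414799628; 1314129017/622199442 32266857163/414799628 169676571791/1244398884]
step 2: y = z − H·x̄ = [-891562528/103699907, -2221828972/103699907]
step 2: S = H·P̄·Hᵀ + R = [62976354683/1244398884 191327581477/1244398884; 191327581477/1244398884 1013297491019/1244398884]
step 2: K = P̄·Hᵀ·S⁻¹ = [117533457539/316869583388 -774475836979/7288000417924; -39323794906/237652187541 -1257377546207/5466000313443; -759847939601/950608750164 -4708745641939/21864001253772]
step 2: x' = x̄ + K·y = [270700638207/1822000104481, 10249929923786/5466000313443, -6390344784536/5466000313443]
step 2: P' = (I − K·H)·P̄ = [4157678632515/7288000417924 727204554559/1822000104481 -16741720660059/7288000417924; 727204554559/1822000104481 6172121893030/5466000313443 -16374329684677/5466000313443; -16741720660059/7288000417924 -16374329684677/5466000313443 291087614701825/21864001253772]

step 0: x' = [607/2248, -1769/1686, 15299/6744], P' = [3641/4496 2701/3372 -50707/13488; 2701/3372 4747/2529 -56815/10116; -50707/13488 -56815/10116 914833/40464]
step 1: x' = [-158458384/103699907, -103459246/103699907, 366311411/103699907], P' = [718913939/1244398884 42347867/103699907 -969257865/414799628; 42347867/103699907 118324022/103699907 -315851187/103699907; -969257865/414799628 -315851187/103699907 5612167817/414799628]
step 2: x' = [270700638207/1822000104481, 10249929923786/5466000313443, -6390344784536/5466000313443], P' = [4157678632515/7288000417924 727204554559/1822000104481 -16741720660059/7288000417924; 727204554559/1822000104481 6172121893030/5466000313443 -16374329684677/5466000313443; -16741720660059/7288000417924 -16374329684677/5466000313443 291087614701825/21864001253772]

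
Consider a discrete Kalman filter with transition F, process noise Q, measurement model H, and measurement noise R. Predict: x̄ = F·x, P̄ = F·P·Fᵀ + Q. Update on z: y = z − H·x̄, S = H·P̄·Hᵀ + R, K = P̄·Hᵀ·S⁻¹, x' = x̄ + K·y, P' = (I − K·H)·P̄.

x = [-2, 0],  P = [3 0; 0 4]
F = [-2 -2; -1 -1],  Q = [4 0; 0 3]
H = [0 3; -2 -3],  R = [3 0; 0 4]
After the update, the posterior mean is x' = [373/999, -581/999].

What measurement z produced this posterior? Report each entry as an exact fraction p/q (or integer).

z = [-2, 1]

x̄ = F·x = [4, 2]
P̄ = F·P·Fᵀ + Q = [32 14; 14 10]
S = H·P̄·Hᵀ + R = [93 -174; -174 390]
K = P̄·Hᵀ·S⁻¹ = [-344/999 -425/999; 268/999 -29/999]
x' − x̄ = [-3623/999, -2579/999] = K·y
y = (KᵀK)⁻¹·Kᵀ·(x' − x̄) = [-8, 15]
z = y + H·x̄ = [-8, 15] + [6, -14] = [-2, 1]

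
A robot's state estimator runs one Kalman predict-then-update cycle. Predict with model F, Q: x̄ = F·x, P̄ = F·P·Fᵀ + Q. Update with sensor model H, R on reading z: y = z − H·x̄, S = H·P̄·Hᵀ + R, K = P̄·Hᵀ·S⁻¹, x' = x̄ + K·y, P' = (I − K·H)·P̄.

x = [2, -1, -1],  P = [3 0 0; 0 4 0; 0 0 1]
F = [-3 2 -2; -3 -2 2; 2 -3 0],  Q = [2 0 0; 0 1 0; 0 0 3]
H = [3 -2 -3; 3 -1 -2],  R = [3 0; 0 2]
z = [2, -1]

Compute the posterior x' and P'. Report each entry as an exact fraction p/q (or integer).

x' = [-46331/63555, -22760/4237, 45616/21185]
P' = [96334/63555 2828/4237 29141/21185; 2828/4237 38124/4237 -19041/4237; 29141/21185 -19041/4237 93912/21185]

x̄ = F·x = [-6, -6, 7]
P̄ = F·P·Fᵀ + Q = [49 7 -42; 7 48 6; -42 6 51]
y = z − H·x̄ = [29, 25]
S = H·P̄·Hᵀ + R = [1839 1452; 1452 1181]
K = P̄·Hᵀ·S⁻¹ = [-19369/63555 11956/21185; -3547/4237 4221/4237; -1301/21185 -2598/21185]
x' = x̄ + K·y = [-46331/63555, -22760/4237, 45616/21185]
P' = (I − K·H)·P̄ = [96334/63555 2828/4237 29141/21185; 2828/4237 38124/4237 -19041/4237; 29141/21185 -19041/4237 93912/21185]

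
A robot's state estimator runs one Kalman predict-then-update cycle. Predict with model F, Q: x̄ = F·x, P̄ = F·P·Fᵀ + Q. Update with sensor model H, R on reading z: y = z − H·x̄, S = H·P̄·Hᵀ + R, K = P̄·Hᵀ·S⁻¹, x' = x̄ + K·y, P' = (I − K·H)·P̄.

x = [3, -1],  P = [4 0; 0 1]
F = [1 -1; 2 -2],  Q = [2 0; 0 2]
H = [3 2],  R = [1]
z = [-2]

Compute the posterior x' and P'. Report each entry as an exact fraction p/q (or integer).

x̄ = F·x = [4, 8]
P̄ = F·P·Fᵀ + Q = [7 10; 10 22]
y = z − H·x̄ = [-30]
S = H·P̄·Hᵀ + R = [272]
K = P̄·Hᵀ·S⁻¹ = [41/272; 37/136]
x' = x̄ + K·y = [-71/136, -11/68]
P' = (I − K·H)·P̄ = [223/272 -157/136; -157/136 127/68]

x' = [-71/136, -11/68]
P' = [223/272 -157/136; -157/136 127/68]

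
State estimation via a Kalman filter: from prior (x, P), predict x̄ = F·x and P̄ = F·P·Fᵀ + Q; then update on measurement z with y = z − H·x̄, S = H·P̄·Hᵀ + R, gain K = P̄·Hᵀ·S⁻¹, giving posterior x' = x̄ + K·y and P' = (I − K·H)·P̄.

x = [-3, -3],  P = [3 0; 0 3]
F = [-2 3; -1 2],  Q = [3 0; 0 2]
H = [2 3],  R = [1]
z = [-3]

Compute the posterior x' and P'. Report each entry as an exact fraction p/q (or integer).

x̄ = F·x = [-3, -3]
P̄ = F·P·Fᵀ + Q = [42 24; 24 17]
y = z − H·x̄ = [12]
S = H·P̄·Hᵀ + R = [610]
K = P̄·Hᵀ·S⁻¹ = [78/305; 99/610]
x' = x̄ + K·y = [21/305, -321/305]
P' = (I − K·H)·P̄ = [642/305 -402/305; -402/305 569/610]

x' = [21/305, -321/305]
P' = [642/305 -402/305; -402/305 569/610]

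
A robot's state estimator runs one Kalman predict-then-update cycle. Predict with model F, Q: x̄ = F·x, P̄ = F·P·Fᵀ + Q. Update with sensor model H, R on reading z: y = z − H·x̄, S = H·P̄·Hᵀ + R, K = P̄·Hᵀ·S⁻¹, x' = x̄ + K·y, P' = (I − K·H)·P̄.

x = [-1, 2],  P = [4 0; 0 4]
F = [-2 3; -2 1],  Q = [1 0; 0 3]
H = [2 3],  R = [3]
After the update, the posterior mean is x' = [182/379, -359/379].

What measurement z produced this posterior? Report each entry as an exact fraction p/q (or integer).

x̄ = F·x = [8, 4]
P̄ = F·P·Fᵀ + Q = [53 28; 28 23]
S = H·P̄·Hᵀ + R = [758]
K = P̄·Hᵀ·S⁻¹ = [95/379; 125/758]
x' − x̄ = [-2850/379, -1875/379] = K·y
y = (KᵀK)⁻¹·Kᵀ·(x' − x̄) = [-30]
z = y + H·x̄ = [-30] + [28] = [-2]

z = [-2]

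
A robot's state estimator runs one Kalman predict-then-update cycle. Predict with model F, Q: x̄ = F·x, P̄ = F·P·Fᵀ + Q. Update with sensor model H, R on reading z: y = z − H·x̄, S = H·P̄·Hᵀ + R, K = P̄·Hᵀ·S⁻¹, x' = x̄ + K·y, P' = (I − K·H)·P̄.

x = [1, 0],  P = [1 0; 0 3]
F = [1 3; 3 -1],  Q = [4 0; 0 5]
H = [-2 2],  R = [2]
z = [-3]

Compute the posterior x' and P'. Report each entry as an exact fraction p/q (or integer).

x' = [389/123, 208/123]
P' = [1048/123 1010/123; 1010/123 1033/123]

x̄ = F·x = [1, 3]
P̄ = F·P·Fᵀ + Q = [32 -6; -6 17]
y = z − H·x̄ = [-7]
S = H·P̄·Hᵀ + R = [246]
K = P̄·Hᵀ·S⁻¹ = [-38/123; 23/123]
x' = x̄ + K·y = [389/123, 208/123]
P' = (I − K·H)·P̄ = [1048/123 1010/123; 1010/123 1033/123]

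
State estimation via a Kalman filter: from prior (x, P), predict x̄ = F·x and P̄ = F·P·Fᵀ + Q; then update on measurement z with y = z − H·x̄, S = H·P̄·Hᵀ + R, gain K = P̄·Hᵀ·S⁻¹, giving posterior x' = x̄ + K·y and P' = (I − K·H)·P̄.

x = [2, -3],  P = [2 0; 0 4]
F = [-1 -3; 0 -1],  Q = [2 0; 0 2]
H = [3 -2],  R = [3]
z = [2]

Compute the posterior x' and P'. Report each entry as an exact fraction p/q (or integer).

x̄ = F·x = [7, 3]
P̄ = F·P·Fᵀ + Q = [40 12; 12 6]
y = z − H·x̄ = [-13]
S = H·P̄·Hᵀ + R = [243]
K = P̄·Hᵀ·S⁻¹ = [32/81; 8/81]
x' = x̄ + K·y = [151/81, 139/81]
P' = (I − K·H)·P̄ = [56/27 68/27; 68/27 98/27]

x' = [151/81, 139/81]
P' = [56/27 68/27; 68/27 98/27]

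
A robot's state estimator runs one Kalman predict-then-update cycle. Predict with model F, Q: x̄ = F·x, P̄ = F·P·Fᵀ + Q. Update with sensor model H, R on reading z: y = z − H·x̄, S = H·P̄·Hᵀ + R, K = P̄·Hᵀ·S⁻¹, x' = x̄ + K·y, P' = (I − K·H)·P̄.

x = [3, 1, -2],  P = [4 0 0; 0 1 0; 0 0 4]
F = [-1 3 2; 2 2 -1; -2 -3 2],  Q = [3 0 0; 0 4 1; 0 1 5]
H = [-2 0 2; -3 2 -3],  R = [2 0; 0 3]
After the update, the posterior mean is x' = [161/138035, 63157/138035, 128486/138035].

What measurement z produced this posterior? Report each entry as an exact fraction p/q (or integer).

x̄ = F·x = [-4, 10, -13]
P̄ = F·P·Fᵀ + Q = [32 -10 15; -10 28 -29; 15 -29 46]
S = H·P̄·Hᵀ + R = [194 -160; -160 1555]
K = P̄·Hᵀ·S⁻¹ = [-7863/27607 -18337/138035; -3141/27607 13741/138035; 5785/27607 -18417/138035]
x' − x̄ = [552301/138035, -1317193/138035, 1922941/138035] = K·y
y = (KᵀK)⁻¹·Kᵀ·(x' − x̄) = [20, -73]
z = y + H·x̄ = [20, -73] + [-18, 71] = [2, -2]

z = [2, -2]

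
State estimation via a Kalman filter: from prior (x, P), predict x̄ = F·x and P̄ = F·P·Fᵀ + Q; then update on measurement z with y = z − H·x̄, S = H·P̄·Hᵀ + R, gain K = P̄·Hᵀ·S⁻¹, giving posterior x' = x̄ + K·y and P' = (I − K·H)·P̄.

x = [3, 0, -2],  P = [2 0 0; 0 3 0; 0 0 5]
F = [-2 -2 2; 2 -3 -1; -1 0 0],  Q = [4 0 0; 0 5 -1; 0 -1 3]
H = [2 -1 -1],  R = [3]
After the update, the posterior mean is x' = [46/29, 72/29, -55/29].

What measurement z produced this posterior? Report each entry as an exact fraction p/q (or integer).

z = [3]

x̄ = F·x = [-10, 8, -3]
P̄ = F·P·Fᵀ + Q = [44 0 4; 0 45 -5; 4 -5 5]
S = H·P̄·Hᵀ + R = [203]
K = P̄·Hᵀ·S⁻¹ = [12/29; -40/203; 8/203]
x' − x̄ = [336/29, -160/29, 32/29] = K·y
y = (KᵀK)⁻¹·Kᵀ·(x' − x̄) = [28]
z = y + H·x̄ = [28] + [-25] = [3]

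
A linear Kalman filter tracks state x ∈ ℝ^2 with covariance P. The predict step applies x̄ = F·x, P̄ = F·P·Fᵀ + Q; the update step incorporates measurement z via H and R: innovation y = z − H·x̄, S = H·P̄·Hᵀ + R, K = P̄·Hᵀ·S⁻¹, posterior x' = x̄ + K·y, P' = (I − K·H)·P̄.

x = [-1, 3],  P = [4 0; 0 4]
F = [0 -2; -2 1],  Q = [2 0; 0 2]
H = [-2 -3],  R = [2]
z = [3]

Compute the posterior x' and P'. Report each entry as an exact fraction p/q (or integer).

x' = [-141/22, 145/44]
P' = [189/11 -251/22; -251/22 343/44]

x̄ = F·x = [-6, 5]
P̄ = F·P·Fᵀ + Q = [18 -8; -8 22]
y = z − H·x̄ = [6]
S = H·P̄·Hᵀ + R = [176]
K = P̄·Hᵀ·S⁻¹ = [-3/44; -25/88]
x' = x̄ + K·y = [-141/22, 145/44]
P' = (I − K·H)·P̄ = [189/11 -251/22; -251/22 343/44]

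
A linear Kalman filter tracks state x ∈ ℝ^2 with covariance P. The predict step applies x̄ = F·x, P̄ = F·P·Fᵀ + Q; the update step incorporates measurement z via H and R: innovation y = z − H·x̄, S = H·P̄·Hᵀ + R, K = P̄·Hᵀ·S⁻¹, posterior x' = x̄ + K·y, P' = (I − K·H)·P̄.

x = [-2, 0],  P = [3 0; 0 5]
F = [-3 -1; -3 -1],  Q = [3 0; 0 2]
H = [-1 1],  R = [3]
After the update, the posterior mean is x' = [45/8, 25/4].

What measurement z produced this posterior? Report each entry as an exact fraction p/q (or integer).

z = [1]

x̄ = F·x = [6, 6]
P̄ = F·P·Fᵀ + Q = [35 32; 32 34]
S = H·P̄·Hᵀ + R = [8]
K = P̄·Hᵀ·S⁻¹ = [-3/8; 1/4]
x' − x̄ = [-3/8, 1/4] = K·y
y = (KᵀK)⁻¹·Kᵀ·(x' − x̄) = [1]
z = y + H·x̄ = [1] + [0] = [1]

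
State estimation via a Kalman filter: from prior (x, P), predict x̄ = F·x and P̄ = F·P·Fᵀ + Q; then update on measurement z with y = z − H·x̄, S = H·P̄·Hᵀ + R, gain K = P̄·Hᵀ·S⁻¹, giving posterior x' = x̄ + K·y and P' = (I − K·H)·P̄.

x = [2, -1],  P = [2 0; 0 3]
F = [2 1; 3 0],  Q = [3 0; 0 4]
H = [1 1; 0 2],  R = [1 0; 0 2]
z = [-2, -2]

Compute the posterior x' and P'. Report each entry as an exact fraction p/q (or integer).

x' = [-467/433, -380/433]
P' = [506/433 -152/433; -152/433 186/433]

x̄ = F·x = [3, 6]
P̄ = F·P·Fᵀ + Q = [14 12; 12 22]
y = z − H·x̄ = [-11, -14]
S = H·P̄·Hᵀ + R = [61 68; 68 90]
K = P̄·Hᵀ·S⁻¹ = [354/433 -152/433; 34/433 186/433]
x' = x̄ + K·y = [-467/433, -380/433]
P' = (I − K·H)·P̄ = [506/433 -152/433; -152/433 186/433]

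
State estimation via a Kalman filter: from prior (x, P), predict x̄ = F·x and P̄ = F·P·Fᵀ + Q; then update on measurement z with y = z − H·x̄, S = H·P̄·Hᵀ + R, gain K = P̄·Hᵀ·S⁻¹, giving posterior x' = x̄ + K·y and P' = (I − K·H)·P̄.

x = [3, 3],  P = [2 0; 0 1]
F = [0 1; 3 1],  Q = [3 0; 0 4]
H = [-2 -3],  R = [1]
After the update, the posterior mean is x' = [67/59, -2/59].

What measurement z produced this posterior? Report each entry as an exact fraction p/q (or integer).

z = [-2]

x̄ = F·x = [3, 12]
P̄ = F·P·Fᵀ + Q = [4 1; 1 23]
S = H·P̄·Hᵀ + R = [236]
K = P̄·Hᵀ·S⁻¹ = [-11/236; -71/236]
x' − x̄ = [-110/59, -710/59] = K·y
y = (KᵀK)⁻¹·Kᵀ·(x' − x̄) = [40]
z = y + H·x̄ = [40] + [-42] = [-2]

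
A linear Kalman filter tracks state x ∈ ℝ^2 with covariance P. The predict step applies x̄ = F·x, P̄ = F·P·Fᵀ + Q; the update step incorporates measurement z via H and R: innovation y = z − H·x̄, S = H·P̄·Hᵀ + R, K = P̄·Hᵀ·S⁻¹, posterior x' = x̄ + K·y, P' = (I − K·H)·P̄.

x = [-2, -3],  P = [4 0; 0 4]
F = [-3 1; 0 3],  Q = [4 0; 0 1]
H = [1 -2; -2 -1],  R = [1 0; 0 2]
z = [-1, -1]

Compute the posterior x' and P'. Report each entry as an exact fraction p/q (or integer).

x̄ = F·x = [3, -9]
P̄ = F·P·Fᵀ + Q = [44 12; 12 37]
y = z − H·x̄ = [-22, -4]
S = H·P̄·Hᵀ + R = [145 22; 22 263]
K = P̄·Hᵀ·S⁻¹ = [7460/37651 -14940/37651; -14964/37651 -7481/37651]
x' = x̄ + K·y = [8593/37651, 20273/37651]
P' = (I − K·H)·P̄ = [13444/37651 2992/37651; 2992/37651 8978/37651]

x' = [8593/37651, 20273/37651]
P' = [13444/37651 2992/37651; 2992/37651 8978/37651]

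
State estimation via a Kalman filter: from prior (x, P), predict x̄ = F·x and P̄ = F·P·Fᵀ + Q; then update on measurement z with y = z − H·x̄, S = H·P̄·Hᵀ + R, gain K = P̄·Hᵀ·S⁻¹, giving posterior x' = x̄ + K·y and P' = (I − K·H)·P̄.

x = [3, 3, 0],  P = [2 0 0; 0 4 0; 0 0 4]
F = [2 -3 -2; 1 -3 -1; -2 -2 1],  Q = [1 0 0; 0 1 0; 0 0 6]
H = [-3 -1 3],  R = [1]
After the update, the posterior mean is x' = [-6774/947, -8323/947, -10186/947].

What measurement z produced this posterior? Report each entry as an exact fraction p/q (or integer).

z = [-2]

x̄ = F·x = [-3, -6, -12]
P̄ = F·P·Fᵀ + Q = [61 48 8; 48 43 16; 8 16 34]
S = H·P̄·Hᵀ + R = [947]
K = P̄·Hᵀ·S⁻¹ = [-207/947; -139/947; 62/947]
x' − x̄ = [-3933/947, -2641/947, 1178/947] = K·y
y = (KᵀK)⁻¹·Kᵀ·(x' − x̄) = [19]
z = y + H·x̄ = [19] + [-21] = [-2]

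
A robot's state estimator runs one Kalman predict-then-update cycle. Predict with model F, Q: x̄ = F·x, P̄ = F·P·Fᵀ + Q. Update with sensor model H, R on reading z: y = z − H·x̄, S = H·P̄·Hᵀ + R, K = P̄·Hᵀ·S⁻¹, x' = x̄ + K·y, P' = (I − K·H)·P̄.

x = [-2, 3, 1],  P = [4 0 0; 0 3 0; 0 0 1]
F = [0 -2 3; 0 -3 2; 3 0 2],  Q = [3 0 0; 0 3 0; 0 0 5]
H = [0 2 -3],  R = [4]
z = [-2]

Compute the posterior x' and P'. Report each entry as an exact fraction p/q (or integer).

x' = [-3, -7, -4]
P' = [11028/497 1464/71 6792/497; 1464/71 1966/71 1300/71; 6792/497 1300/71 6236/497]

x̄ = F·x = [-3, -7, -4]
P̄ = F·P·Fᵀ + Q = [24 24 6; 24 34 4; 6 4 45]
y = z − H·x̄ = [0]
S = H·P̄·Hᵀ + R = [497]
K = P̄·Hᵀ·S⁻¹ = [30/497; 8/71; -127/497]
x' = x̄ + K·y = [-3, -7, -4]
P' = (I − K·H)·P̄ = [11028/497 1464/71 6792/497; 1464/71 1966/71 1300/71; 6792/497 1300/71 6236/497]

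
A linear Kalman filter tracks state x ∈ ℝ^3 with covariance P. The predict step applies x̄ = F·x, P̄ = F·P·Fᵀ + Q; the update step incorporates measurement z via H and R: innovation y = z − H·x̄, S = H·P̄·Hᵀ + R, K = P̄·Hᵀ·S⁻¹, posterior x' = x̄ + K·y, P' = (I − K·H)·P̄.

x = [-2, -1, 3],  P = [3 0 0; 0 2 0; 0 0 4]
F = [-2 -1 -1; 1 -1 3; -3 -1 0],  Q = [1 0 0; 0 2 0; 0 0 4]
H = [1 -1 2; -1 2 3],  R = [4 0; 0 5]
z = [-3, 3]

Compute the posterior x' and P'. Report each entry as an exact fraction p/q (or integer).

x' = [-3909/38650, 251153/115950, -38431/115950]
P' = [89449/38650 48439/38650 -3203/38650; 48439/38650 201187/115950 -32999/115950; -3203/38650 -32999/115950 46423/115950]

x̄ = F·x = [2, 8, 7]
P̄ = F·P·Fᵀ + Q = [19 -16 20; -16 43 -7; 20 -7 33]
y = z − H·x̄ = [-11, -32]
S = H·P̄·Hᵀ + R = [338 58; 58 353]
K = P̄·Hᵀ·S⁻¹ = [8651/38650 -218/19325; -30467/115950 15806/57975; 29059/115950 8288/57975]
x' = x̄ + K·y = [-3909/38650, 251153/115950, -38431/115950]
P' = (I − K·H)·P̄ = [89449/38650 48439/38650 -3203/38650; 48439/38650 201187/115950 -32999/115950; -3203/38650 -32999/115950 46423/115950]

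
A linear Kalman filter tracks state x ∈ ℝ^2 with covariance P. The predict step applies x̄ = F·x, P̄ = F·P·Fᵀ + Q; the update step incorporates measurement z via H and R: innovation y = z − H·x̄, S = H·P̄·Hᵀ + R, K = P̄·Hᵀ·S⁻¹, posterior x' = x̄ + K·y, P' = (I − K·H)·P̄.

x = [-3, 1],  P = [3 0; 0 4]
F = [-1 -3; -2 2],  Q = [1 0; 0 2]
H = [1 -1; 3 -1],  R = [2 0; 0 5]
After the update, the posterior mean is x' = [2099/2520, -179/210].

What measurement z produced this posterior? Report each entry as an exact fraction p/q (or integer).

x̄ = F·x = [0, 8]
P̄ = F·P·Fᵀ + Q = [40 -18; -18 30]
S = H·P̄·Hᵀ + R = [108 222; 222 503]
K = P̄·Hᵀ·S⁻¹ = [-731/2520 169/420; -229/210 11/35]
x' − x̄ = [2099/2520, -1859/210] = K·y
y = (KᵀK)⁻¹·Kᵀ·(x' − x̄) = [11, 10]
z = y + H·x̄ = [11, 10] + [-8, -8] = [3, 2]

z = [3, 2]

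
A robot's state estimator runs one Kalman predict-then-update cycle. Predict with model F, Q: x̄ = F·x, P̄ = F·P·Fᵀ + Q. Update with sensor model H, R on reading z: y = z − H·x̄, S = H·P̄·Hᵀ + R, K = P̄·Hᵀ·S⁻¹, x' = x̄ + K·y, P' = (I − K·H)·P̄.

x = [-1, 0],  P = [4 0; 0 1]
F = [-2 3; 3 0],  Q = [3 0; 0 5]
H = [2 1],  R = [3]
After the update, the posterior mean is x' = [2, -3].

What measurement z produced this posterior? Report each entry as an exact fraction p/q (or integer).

z = [1]

x̄ = F·x = [2, -3]
P̄ = F·P·Fᵀ + Q = [28 -24; -24 41]
S = H·P̄·Hᵀ + R = [60]
K = P̄·Hᵀ·S⁻¹ = [8/15; -7/60]
x' − x̄ = [0, 0] = K·y
y = (KᵀK)⁻¹·Kᵀ·(x' − x̄) = [0]
z = y + H·x̄ = [0] + [1] = [1]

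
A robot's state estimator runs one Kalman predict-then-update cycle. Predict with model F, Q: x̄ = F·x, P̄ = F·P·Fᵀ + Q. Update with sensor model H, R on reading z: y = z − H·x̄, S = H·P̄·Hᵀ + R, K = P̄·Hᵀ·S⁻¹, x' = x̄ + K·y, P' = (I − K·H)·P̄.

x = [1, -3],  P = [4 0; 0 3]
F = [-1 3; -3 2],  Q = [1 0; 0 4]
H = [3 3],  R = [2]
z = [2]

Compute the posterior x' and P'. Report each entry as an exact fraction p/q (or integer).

x' = [-17/11, 24/11]
P' = [3470/649 -3408/649; -3408/649 3490/649]

x̄ = F·x = [-10, -9]
P̄ = F·P·Fᵀ + Q = [32 30; 30 52]
y = z − H·x̄ = [59]
S = H·P̄·Hᵀ + R = [1298]
K = P̄·Hᵀ·S⁻¹ = [93/649; 123/649]
x' = x̄ + K·y = [-17/11, 24/11]
P' = (I − K·H)·P̄ = [3470/649 -3408/649; -3408/649 3490/649]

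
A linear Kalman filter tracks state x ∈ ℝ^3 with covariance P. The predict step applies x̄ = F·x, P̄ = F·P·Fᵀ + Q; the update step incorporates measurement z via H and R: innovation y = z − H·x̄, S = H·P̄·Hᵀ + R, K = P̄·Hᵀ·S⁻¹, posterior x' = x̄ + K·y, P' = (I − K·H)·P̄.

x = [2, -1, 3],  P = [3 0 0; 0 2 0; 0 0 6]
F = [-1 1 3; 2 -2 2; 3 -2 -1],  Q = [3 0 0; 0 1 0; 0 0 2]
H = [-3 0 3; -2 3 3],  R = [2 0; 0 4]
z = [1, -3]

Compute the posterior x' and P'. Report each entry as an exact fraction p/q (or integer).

x' = [-68659/132554, -133003/132554, -30285/132554]
P' = [1238779/795324 -127901/795324 1089979/795324; -127901/795324 472579/795324 -253445/795324; 1089979/795324 -253445/795324 1117315/795324]

x̄ = F·x = [6, 12, 5]
P̄ = F·P·Fᵀ + Q = [62 26 -31; 26 45 14; -31 14 43]
y = z − H·x̄ = [4, -42]
S = H·P̄·Hᵀ + R = [1505 1116; 1116 1356]
K = P̄·Hᵀ·S⁻¹ = [-18600/66277 102169/795324; -15693/66277 228301/795324; 3417/66277 102913/795324]
x' = x̄ + K·y = [-68659/132554, -133003/132554, -30285/132554]
P' = (I − K·H)·P̄ = [1238779/795324 -127901/795324 1089979/795324; -127901/795324 472579/795324 -253445/795324; 1089979/795324 -253445/795324 1117315/795324]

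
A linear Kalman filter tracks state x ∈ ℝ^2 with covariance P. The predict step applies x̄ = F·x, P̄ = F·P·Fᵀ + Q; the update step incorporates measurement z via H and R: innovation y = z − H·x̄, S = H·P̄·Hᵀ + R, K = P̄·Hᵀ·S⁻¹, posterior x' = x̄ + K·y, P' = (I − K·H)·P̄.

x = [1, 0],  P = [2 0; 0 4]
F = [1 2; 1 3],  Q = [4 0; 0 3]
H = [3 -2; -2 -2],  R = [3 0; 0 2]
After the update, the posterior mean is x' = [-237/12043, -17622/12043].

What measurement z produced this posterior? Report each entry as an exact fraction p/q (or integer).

z = [3, 3]

x̄ = F·x = [1, 1]
P̄ = F·P·Fᵀ + Q = [22 26; 26 41]
S = H·P̄·Hᵀ + R = [53 -20; -20 462]
K = P̄·Hᵀ·S⁻¹ = [2274/12043 -2404/12043; -2264/12043 -3591/12043]
x' − x̄ = [-12280/12043, -29665/12043] = K·y
y = (KᵀK)⁻¹·Kᵀ·(x' − x̄) = [2, 7]
z = y + H·x̄ = [2, 7] + [1, -4] = [3, 3]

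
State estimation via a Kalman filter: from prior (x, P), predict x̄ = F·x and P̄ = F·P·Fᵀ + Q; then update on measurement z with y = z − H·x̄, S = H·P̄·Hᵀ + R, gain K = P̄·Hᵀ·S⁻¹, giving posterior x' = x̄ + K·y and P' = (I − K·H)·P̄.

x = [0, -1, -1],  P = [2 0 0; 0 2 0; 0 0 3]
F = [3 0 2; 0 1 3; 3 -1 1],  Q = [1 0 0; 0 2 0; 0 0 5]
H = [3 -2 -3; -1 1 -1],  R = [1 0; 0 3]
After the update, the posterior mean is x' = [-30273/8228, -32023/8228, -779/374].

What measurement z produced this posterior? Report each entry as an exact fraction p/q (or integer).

z = [3, 2]

x̄ = F·x = [-2, -4, 0]
P̄ = F·P·Fᵀ + Q = [31 18 24; 18 31 7; 24 7 28]
S = H·P̄·Hᵀ + R = [92 12; 12 91]
K = P̄·Hᵀ·S⁻¹ = [-921/8228 -806/2057; -2711/8228 225/2057; -83/374 -87/187]
x' − x̄ = [-13817/8228, 889/8228, -779/374] = K·y
y = (KᵀK)⁻¹·Kᵀ·(x' − x̄) = [1, 4]
z = y + H·x̄ = [1, 4] + [2, -2] = [3, 2]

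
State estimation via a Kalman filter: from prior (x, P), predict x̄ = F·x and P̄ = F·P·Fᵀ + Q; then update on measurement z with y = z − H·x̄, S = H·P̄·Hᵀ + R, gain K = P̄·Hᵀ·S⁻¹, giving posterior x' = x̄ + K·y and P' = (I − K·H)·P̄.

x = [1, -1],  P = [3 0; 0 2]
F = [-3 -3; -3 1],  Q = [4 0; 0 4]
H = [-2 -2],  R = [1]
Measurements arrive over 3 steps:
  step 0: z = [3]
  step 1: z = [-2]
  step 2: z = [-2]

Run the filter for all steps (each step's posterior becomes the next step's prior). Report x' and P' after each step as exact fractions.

step 0: x̄ = F·x = [0, -4]
step 0: P̄ = F·P·Fᵀ + Q = [49 21; 21 33]
step 0: y = z − H·x̄ = [-5]
step 0: S = H·P̄·Hᵀ + R = [497]
step 0: K = P̄·Hᵀ·S⁻¹ = [-20/71; -108/497]
step 0: x' = x̄ + K·y = [100/71, -1448/497]
step 0: P' = (I − K·H)·P̄ = [679/71 -669/71; -669/71 4737/497]
step 1: x̄ = F·x = [2244/497, -3548/497]
step 1: P̄ = F·P·Fᵀ + Q = [3104/497 468/497; 468/497 77600/497]
step 1: y = z − H·x̄ = [-3602/497]
step 1: S = H·P̄·Hᵀ + R = [327057/497]
step 1: K = P̄·Hᵀ·S⁻¹ = [-7144/327057; -156136/327057]
step 1: x' = x̄ + K·y = [1528468/327057, -1203212/327057]
step 1: P' = (I − K·H)·P̄ = [1939936/327057 -1936364/327057; -1936364/327057 2014432/327057]
step 2: x̄ = F·x = [-325256/109019, -5788616/327057]
step 2: P̄ = F·P·Fᵀ + Q = [680996/109019 -67352/109019; -67352/109019 32400268/327057]
step 2: y = z − H·x̄ = [-14182882/327057]
step 2: S = H·P̄·Hᵀ + R = [136483633/327057]
step 2: K = P̄·Hᵀ·S⁻¹ = [-3681864/136483633; -64396424/136483633]
step 2: x' = x̄ + K·y = [-247531528/136483633, 376923720/136483633]
step 2: P' = (I − K·H)·P̄ = [811107244/136483633 -809266312/136483633; -809266312/136483633 841464524/136483633]

step 0: x' = [100/71, -1448/497], P' = [679/71 -669/71; -669/71 4737/497]
step 1: x' = [1528468/327057, -1203212/327057], P' = [1939936/327057 -1936364/327057; -1936364/327057 2014432/327057]
step 2: x' = [-247531528/136483633, 376923720/136483633], P' = [811107244/136483633 -809266312/136483633; -809266312/136483633 841464524/136483633]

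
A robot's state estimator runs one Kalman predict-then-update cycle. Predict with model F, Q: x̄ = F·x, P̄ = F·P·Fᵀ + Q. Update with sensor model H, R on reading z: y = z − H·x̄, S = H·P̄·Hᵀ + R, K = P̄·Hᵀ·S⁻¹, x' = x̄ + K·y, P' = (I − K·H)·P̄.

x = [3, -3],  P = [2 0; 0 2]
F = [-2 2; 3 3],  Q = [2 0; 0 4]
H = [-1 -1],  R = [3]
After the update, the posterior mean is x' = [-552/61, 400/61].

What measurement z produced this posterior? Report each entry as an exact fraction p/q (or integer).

z = [2]

x̄ = F·x = [-12, 0]
P̄ = F·P·Fᵀ + Q = [18 0; 0 40]
S = H·P̄·Hᵀ + R = [61]
K = P̄·Hᵀ·S⁻¹ = [-18/61; -40/61]
x' − x̄ = [180/61, 400/61] = K·y
y = (KᵀK)⁻¹·Kᵀ·(x' − x̄) = [-10]
z = y + H·x̄ = [-10] + [12] = [2]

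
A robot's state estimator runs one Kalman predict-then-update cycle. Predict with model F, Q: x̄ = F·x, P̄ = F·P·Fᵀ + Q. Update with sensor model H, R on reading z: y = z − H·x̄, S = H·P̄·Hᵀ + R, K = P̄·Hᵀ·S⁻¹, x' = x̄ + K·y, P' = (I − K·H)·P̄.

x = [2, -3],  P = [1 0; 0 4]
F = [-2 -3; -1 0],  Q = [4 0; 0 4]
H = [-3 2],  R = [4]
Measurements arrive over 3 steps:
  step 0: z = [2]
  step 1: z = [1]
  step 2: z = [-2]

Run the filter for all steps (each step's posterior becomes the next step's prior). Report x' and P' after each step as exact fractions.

step 0: x' = [-59/33, -59/33], P' = [260/99 326/99; 326/99 491/99]
step 1: x' = [14405/72947, 53281/72947], P' = [207276/72947 258304/72947; 258304/72947 381092/72947]
step 2: x' = [11389783/14216947, 3209249/14216947], P' = [40594816/14216947 50606136/14216947; 50606136/14216947 74624072/14216947]

step 0: x̄ = F·x = [5, -2]
step 0: P̄ = F·P·Fᵀ + Q = [44 2; 2 5]
step 0: y = z − H·x̄ = [21]
step 0: S = H·P̄·Hᵀ + R = [396]
step 0: K = P̄·Hᵀ·S⁻¹ = [-32/99; 1/99]
step 0: x' = x̄ + K·y = [-59/33, -59/33]
step 0: P' = (I − K·H)·P̄ = [260/99 326/99; 326/99 491/99]
step 1: x̄ = F·x = [295/33, 59/33]
step 1: P̄ = F·P·Fᵀ + Q = [9767/99 1498/99; 1498/99 656/99]
step 1: y = z − H·x̄ = [800/33]
step 1: S = H·P̄·Hᵀ + R = [72947/99]
step 1: K = P̄·Hᵀ·S⁻¹ = [-26305/72947; -3182/72947]
step 1: x' = x̄ + K·y = [14405/72947, 53281/72947]
step 1: P' = (I − K·H)·P̄ = [207276/72947 258304/72947; 258304/72947 381092/72947]
step 2: x̄ = F·x = [-188653/72947, -14405/72947]
step 2: P̄ = F·P·Fᵀ + Q = [7650368/72947 1189464/72947; 1189464/72947 499064/72947]
step 2: y = z − H·x̄ = [-40179/4291]
step 2: S = H·P̄·Hᵀ + R = [3345164/4291]
step 2: K = P̄·Hᵀ·S⁻¹ = [-302532/836291; -37798/836291]
step 2: x' = x̄ + K·y = [11389783/14216947, 3209249/14216947]
step 2: P' = (I − K·H)·P̄ = [40594816/14216947 50606136/14216947; 50606136/14216947 74624072/14216947]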